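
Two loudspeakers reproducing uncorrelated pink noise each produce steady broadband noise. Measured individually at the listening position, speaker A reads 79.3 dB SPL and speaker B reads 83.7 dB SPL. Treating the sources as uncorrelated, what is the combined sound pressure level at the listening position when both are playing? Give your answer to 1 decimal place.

Incoherent sources sum as intensities:
L_total = 10·log₁₀(10^(79.3/10) + 10^(83.7/10)) = 10·log₁₀(319500000) = 85.0 dB SPL.

85.0 dB SPL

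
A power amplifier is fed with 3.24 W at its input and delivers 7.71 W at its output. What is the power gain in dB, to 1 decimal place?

Power is a power quantity, so gain = 10·log₁₀(P_out/P_in).
10·log₁₀(7.71/3.24) = 10·log₁₀(2.380) = 3.8 dB.

3.8 dB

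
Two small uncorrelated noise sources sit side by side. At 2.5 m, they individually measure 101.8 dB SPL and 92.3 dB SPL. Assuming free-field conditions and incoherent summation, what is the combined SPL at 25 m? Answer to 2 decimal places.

82.26 dB SPL

Combined at 2.5 m: 10·log₁₀(10^(101.8/10)+10^(92.3/10)) = 102.262 dB SPL.
Then apply −20·log₁₀(25/2.5) = -20.000 dB → 82.26 dB SPL.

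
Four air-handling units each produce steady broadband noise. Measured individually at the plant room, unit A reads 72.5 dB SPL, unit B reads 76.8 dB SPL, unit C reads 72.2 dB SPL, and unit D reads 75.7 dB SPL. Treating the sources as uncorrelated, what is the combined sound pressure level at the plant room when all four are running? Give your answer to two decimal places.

80.77 dB SPL

Uncorrelated sources add in intensity (power), not in dB.
L_total = 10·log₁₀(10^(72.5/10) + 10^(76.8/10) + 10^(72.2/10) + 10^(75.7/10)) = 10·log₁₀(119400000) = 80.77 dB SPL.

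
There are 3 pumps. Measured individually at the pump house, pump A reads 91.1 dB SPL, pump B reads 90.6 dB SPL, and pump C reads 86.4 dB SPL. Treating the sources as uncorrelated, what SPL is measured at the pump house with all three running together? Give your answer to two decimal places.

94.58 dB SPL

Incoherent sources sum as intensities:
L_total = 10·log₁₀(10^(91.1/10) + 10^(90.6/10) + 10^(86.4/10)) = 10·log₁₀(2873000000) = 94.58 dB SPL.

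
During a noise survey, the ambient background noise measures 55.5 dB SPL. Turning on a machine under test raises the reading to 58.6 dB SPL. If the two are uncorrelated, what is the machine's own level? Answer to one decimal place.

Subtract intensities: L_src = 10·log₁₀(10^(L_total/10) − 10^(L_bg/10)).
L_src = 10·log₁₀(10^(58.6/10) − 10^(55.5/10)) = 10·log₁₀(369600) = 55.7 dB SPL.

55.7 dB SPL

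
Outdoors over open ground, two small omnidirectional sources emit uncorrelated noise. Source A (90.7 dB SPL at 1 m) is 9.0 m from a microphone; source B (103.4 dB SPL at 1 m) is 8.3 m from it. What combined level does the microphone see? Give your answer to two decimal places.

At the listener: L_A = 90.7 − 20·log₁₀(9.0) = 71.615 dB; L_B = 103.4 − 20·log₁₀(8.3) = 85.018 dB.
Combined: 10·log₁₀(10^(71.615/10)+10^(85.018/10)) = 85.21 dB SPL.

85.21 dB SPL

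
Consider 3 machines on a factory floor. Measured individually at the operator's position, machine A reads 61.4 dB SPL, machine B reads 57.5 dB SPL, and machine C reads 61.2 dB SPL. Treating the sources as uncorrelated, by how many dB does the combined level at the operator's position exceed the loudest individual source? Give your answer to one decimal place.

3.7 dB

Add the sources as powers (linear), then convert back to dB:
L_total = 10·log₁₀(10^(61.4/10) + 10^(57.5/10) + 10^(61.2/10)) = 65.13 dB SPL.
Excess over the loudest (61.4 dB): 65.13 − 61.4 = 3.7 dB.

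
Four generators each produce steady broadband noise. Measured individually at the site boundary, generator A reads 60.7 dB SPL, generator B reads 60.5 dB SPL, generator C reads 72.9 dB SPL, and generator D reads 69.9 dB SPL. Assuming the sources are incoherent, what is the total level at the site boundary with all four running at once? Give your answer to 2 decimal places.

Add the sources as powers (linear), then convert back to dB:
L_total = 10·log₁₀(10^(60.7/10) + 10^(60.5/10) + 10^(72.9/10) + 10^(69.9/10)) = 10·log₁₀(31570000) = 74.99 dB SPL.

74.99 dB SPL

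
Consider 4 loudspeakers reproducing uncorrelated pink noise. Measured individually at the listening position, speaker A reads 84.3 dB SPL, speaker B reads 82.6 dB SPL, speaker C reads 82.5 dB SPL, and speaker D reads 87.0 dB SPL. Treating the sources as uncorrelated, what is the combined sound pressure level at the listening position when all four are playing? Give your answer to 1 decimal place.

90.5 dB SPL

Add the sources as powers (linear), then convert back to dB:
L_total = 10·log₁₀(10^(84.3/10) + 10^(82.6/10) + 10^(82.5/10) + 10^(87.0/10)) = 10·log₁₀(1130000000) = 90.5 dB SPL.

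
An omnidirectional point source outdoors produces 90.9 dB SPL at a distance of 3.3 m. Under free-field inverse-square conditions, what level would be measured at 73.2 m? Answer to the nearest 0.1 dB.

For a point source in a free field, ΔL = −20·log₁₀(d₂/d₁).
ΔL = −20·log₁₀(73.2/3.3) = -26.92 dB, so L₂ = 90.9 + (-26.92) = 64.0 dB SPL.

64.0 dB SPL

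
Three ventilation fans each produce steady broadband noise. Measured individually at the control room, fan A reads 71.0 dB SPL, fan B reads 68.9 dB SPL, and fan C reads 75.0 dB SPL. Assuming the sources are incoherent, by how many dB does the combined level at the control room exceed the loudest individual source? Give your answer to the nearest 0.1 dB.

2.2 dB

Incoherent sources sum as intensities:
L_total = 10·log₁₀(10^(71.0/10) + 10^(68.9/10) + 10^(75.0/10)) = 77.16 dB SPL.
Excess over the loudest (75.0 dB): 77.16 − 75.0 = 2.2 dB.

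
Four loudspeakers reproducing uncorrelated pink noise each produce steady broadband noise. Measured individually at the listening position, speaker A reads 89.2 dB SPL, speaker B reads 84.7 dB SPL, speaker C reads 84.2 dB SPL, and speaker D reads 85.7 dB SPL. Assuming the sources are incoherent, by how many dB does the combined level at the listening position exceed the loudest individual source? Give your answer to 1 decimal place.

3.3 dB

Uncorrelated sources add in intensity (power), not in dB.
L_total = 10·log₁₀(10^(89.2/10) + 10^(84.7/10) + 10^(84.2/10) + 10^(85.7/10)) = 92.46 dB SPL.
Excess over the loudest (89.2 dB): 92.46 − 89.2 = 3.3 dB.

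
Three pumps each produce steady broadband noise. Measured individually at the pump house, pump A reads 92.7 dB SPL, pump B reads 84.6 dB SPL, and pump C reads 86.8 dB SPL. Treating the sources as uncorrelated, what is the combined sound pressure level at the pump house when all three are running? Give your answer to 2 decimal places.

Incoherent sources sum as intensities:
L_total = 10·log₁₀(10^(92.7/10) + 10^(84.6/10) + 10^(86.8/10)) = 10·log₁₀(2629000000) = 94.20 dB SPL.

94.20 dB SPL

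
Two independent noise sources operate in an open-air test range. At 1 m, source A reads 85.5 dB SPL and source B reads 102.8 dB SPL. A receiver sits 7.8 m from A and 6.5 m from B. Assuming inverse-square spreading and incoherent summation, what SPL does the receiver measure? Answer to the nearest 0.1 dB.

At the listener: L_A = 85.5 − 20·log₁₀(7.8) = 67.66 dB; L_B = 102.8 − 20·log₁₀(6.5) = 86.54 dB.
Combined: 10·log₁₀(10^(67.66/10)+10^(86.54/10)) = 86.6 dB SPL.

86.6 dB SPL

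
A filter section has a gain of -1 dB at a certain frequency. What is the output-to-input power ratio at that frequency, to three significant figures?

Power ratio = 10^(dB/10).
10^(-1/10) = 10^(-0.1000) = 0.794.

0.794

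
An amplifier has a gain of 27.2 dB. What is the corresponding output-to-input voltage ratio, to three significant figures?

22.9

Voltage ratio = 10^(dB/20).
10^(27.2/20) = 10^(1.360) = 22.9.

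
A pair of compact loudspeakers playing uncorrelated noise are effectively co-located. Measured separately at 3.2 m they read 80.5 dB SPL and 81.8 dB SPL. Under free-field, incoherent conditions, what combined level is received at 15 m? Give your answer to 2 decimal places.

70.79 dB SPL

Combined at 3.2 m: 10·log₁₀(10^(80.5/10)+10^(81.8/10)) = 84.209 dB SPL.
Then apply −20·log₁₀(15/3.2) = -13.419 dB → 70.79 dB SPL.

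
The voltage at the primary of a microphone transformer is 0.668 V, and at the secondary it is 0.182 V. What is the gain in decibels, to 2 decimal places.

-11.29 dB

Voltage ratio → dB uses the 20·log₁₀ form:
20·log₁₀(0.182/0.668) = 20·log₁₀(0.2725) = -11.29 dB.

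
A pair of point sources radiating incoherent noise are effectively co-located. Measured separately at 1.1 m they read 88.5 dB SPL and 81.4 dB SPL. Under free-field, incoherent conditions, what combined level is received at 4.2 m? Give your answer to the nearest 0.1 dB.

Combined at 1.1 m: 10·log₁₀(10^(88.5/10)+10^(81.4/10)) = 89.27 dB SPL.
Then apply −20·log₁₀(4.2/1.1) = -11.64 dB → 77.6 dB SPL.

77.6 dB SPL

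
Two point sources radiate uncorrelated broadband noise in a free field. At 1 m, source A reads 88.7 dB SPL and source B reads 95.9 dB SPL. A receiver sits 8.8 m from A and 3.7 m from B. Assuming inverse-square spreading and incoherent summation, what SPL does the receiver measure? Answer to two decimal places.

84.68 dB SPL

At the listener: L_A = 88.7 − 20·log₁₀(8.8) = 69.810 dB; L_B = 95.9 − 20·log₁₀(3.7) = 84.536 dB.
Combined: 10·log₁₀(10^(69.810/10)+10^(84.536/10)) = 84.68 dB SPL.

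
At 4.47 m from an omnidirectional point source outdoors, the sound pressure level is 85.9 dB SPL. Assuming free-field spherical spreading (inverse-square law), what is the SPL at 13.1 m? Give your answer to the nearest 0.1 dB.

76.6 dB SPL

Inverse-square spreading gives ΔL = −20·log₁₀(d₂/d₁).
ΔL = −20·log₁₀(13.1/4.47) = -9.34 dB, so L₂ = 85.9 + (-9.34) = 76.6 dB SPL.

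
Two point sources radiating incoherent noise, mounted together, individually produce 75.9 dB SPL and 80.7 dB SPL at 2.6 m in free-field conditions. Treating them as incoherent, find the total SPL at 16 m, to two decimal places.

Combined at 2.6 m: 10·log₁₀(10^(75.9/10)+10^(80.7/10)) = 81.942 dB SPL.
Then apply −20·log₁₀(16/2.6) = -15.783 dB → 66.16 dB SPL.

66.16 dB SPL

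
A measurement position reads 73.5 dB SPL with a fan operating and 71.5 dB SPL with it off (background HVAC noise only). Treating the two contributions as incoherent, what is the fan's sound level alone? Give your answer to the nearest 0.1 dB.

69.2 dB SPL

Remove the background by subtracting linear intensities:
L_src = 10·log₁₀(10^(73.5/10) − 10^(71.5/10)) = 10·log₁₀(8262000) = 69.2 dB SPL.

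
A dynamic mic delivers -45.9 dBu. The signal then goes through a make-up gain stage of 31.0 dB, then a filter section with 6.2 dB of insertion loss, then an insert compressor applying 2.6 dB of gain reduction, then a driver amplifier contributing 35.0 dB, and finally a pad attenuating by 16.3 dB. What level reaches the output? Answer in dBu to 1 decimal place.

Cascaded gains and losses add directly in dB.
-45.9 + 31.0 − 6.2 − 2.6 + 35.0 − 16.3 = -5.0 dBu.

-5.0 dBu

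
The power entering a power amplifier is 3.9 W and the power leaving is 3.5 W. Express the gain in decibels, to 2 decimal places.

Power is a power quantity, so gain = 10·log₁₀(P_out/P_in).
10·log₁₀(3.5/3.9) = 10·log₁₀(0.8974) = -0.47 dB.

-0.47 dB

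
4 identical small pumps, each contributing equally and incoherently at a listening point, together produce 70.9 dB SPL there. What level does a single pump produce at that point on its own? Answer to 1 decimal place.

4 equal incoherent sources add 10·log₁₀(4) = 6.02 dB over one source.
L_one = 70.9 − 6.02 = 64.9 dB SPL.

64.9 dB SPL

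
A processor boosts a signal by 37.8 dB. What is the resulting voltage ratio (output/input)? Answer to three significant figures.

Voltage ratio = 10^(dB/20).
10^(37.8/20) = 10^(1.890) = 77.6.

77.6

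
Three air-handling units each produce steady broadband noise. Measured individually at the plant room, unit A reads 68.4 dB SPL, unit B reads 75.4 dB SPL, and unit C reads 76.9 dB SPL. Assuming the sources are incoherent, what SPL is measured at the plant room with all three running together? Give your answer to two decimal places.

79.57 dB SPL

Uncorrelated sources add in intensity (power), not in dB.
L_total = 10·log₁₀(10^(68.4/10) + 10^(75.4/10) + 10^(76.9/10)) = 10·log₁₀(90570000) = 79.57 dB SPL.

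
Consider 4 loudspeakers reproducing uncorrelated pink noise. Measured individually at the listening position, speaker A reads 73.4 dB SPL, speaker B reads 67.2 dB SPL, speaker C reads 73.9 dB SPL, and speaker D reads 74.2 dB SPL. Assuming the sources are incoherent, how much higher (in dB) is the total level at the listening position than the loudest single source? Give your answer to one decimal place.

4.7 dB

Incoherent sources sum as intensities:
L_total = 10·log₁₀(10^(73.4/10) + 10^(67.2/10) + 10^(73.9/10) + 10^(74.2/10)) = 78.92 dB SPL.
Excess over the loudest (74.2 dB): 78.92 − 74.2 = 4.7 dB.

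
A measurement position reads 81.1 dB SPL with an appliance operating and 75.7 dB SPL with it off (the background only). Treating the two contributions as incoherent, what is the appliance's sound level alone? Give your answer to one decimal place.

Subtract intensities: L_src = 10·log₁₀(10^(L_total/10) − 10^(L_bg/10)).
L_src = 10·log₁₀(10^(81.1/10) − 10^(75.7/10)) = 10·log₁₀(91670000) = 79.6 dB SPL.

79.6 dB SPL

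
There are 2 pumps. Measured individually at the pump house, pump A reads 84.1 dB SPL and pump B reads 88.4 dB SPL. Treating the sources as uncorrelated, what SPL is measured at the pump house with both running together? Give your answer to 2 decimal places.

89.77 dB SPL

Add the sources as powers (linear), then convert back to dB:
L_total = 10·log₁₀(10^(84.1/10) + 10^(88.4/10)) = 10·log₁₀(948900000) = 89.77 dB SPL.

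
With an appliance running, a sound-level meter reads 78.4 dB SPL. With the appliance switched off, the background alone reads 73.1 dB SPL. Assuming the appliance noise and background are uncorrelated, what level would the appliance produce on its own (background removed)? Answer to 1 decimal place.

76.9 dB SPL

Background correction is a power subtraction:
L_src = 10·log₁₀(10^(78.4/10) − 10^(73.1/10)) = 10·log₁₀(48770000) = 76.9 dB SPL.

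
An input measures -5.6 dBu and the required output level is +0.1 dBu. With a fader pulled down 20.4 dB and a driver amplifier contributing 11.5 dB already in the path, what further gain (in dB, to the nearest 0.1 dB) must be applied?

14.6 dB

The required make-up gain is the shortfall in the dB sum.
G = +0.1 − (-5.6) + 20.4 − 11.5 = 14.6 dB.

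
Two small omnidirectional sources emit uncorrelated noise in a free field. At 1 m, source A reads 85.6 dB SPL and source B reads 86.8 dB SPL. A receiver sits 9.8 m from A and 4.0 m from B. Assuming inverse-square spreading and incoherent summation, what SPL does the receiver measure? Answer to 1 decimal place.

At the listener: L_A = 85.6 − 20·log₁₀(9.8) = 65.78 dB; L_B = 86.8 − 20·log₁₀(4.0) = 74.76 dB.
Combined: 10·log₁₀(10^(65.78/10)+10^(74.76/10)) = 75.3 dB SPL.

75.3 dB SPL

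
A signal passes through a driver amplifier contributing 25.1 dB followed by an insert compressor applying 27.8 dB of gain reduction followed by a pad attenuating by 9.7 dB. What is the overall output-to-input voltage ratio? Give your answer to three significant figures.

0.240

Net gain = 25.1 + (−27.8) + (−9.7) = -12.4 dB.
Voltage ratio = 10^(-12.4/20) = 0.240.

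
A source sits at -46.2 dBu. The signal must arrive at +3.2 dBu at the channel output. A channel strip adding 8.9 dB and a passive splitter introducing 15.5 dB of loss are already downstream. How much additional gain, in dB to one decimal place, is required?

56.0 dB

The required make-up gain is the shortfall in the dB sum.
G = +3.2 − (-46.2) − 8.9 + 15.5 = 56.0 dB.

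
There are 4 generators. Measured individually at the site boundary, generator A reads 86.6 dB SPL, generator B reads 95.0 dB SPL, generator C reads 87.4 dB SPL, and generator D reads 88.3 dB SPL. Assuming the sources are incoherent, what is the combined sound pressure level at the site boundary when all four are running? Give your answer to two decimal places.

96.85 dB SPL

Add the sources as powers (linear), then convert back to dB:
L_total = 10·log₁₀(10^(86.6/10) + 10^(95.0/10) + 10^(87.4/10) + 10^(88.3/10)) = 10·log₁₀(4845000000) = 96.85 dB SPL.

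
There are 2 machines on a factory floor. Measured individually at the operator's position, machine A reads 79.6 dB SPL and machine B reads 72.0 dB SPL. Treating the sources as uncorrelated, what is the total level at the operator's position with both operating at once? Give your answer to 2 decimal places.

80.30 dB SPL

Add the sources as powers (linear), then convert back to dB:
L_total = 10·log₁₀(10^(79.6/10) + 10^(72.0/10)) = 10·log₁₀(107100000) = 80.30 dB SPL.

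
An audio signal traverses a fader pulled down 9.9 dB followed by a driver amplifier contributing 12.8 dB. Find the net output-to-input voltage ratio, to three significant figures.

Net gain = (−9.9) + 12.8 = 2.9 dB.
Voltage ratio = 10^(2.9/20) = 1.40.

1.40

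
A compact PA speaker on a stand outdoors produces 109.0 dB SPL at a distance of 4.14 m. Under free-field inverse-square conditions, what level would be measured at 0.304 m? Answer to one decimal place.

131.7 dB SPL

For a point source in a free field, ΔL = −20·log₁₀(d₂/d₁).
ΔL = −20·log₁₀(0.304/4.14) = 22.68 dB, so L₂ = 109.0 + (22.68) = 131.7 dB SPL.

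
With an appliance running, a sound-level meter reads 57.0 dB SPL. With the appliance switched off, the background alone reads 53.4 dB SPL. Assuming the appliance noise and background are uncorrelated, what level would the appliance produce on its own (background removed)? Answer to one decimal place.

Remove the background by subtracting linear intensities:
L_src = 10·log₁₀(10^(57.0/10) − 10^(53.4/10)) = 10·log₁₀(282400) = 54.5 dB SPL.

54.5 dB SPL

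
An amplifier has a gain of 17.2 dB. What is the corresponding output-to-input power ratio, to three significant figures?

52.5

Power ratio = 10^(dB/10).
10^(17.2/10) = 10^(1.720) = 52.5.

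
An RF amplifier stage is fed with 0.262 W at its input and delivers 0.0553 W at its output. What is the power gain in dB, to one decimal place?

For a power ratio, dB = 10·log₁₀(P₂/P₁).
10·log₁₀(0.0553/0.262) = 10·log₁₀(0.2111) = -6.8 dB.

-6.8 dB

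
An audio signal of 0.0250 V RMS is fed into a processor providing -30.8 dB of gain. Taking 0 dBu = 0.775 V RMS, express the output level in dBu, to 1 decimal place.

Input level: 20·log₁₀(0.0250/0.775) = -29.83 dBu.
Output: -29.83 − 30.8 = -60.6 dBu.

-60.6 dBu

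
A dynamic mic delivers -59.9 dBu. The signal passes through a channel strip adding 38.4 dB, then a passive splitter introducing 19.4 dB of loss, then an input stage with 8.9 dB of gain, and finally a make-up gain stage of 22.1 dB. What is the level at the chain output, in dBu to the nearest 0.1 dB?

Gain stages sum in dB:
-59.9 + 38.4 − 19.4 + 8.9 + 22.1 = -9.9 dBu.

-9.9 dBu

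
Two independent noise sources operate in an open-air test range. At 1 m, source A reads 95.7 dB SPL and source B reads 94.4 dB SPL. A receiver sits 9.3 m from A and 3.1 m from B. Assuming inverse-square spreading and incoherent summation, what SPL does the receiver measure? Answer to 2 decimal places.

At the listener: L_A = 95.7 − 20·log₁₀(9.3) = 76.330 dB; L_B = 94.4 − 20·log₁₀(3.1) = 84.573 dB.
Combined: 10·log₁₀(10^(76.330/10)+10^(84.573/10)) = 85.18 dB SPL.

85.18 dB SPL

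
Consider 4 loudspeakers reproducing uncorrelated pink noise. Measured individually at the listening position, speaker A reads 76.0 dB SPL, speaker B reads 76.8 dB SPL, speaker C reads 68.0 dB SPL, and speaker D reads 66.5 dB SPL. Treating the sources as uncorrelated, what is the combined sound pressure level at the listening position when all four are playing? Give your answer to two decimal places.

Uncorrelated sources add in intensity (power), not in dB.
L_total = 10·log₁₀(10^(76.0/10) + 10^(76.8/10) + 10^(68.0/10) + 10^(66.5/10)) = 10·log₁₀(98450000) = 79.93 dB SPL.

79.93 dB SPL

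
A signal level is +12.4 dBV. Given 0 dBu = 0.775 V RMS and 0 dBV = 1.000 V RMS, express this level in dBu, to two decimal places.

The offset between the scales is 20·log₁₀(0.775/1.000) = −2.214 dB.
So dBu = +12.4 + 2.214 = +14.61 dBu.

+14.61 dBu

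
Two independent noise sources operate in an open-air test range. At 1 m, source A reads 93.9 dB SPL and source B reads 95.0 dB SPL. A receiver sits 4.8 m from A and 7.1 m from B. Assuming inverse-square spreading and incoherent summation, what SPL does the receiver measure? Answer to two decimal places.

82.29 dB SPL

At the listener: L_A = 93.9 − 20·log₁₀(4.8) = 80.275 dB; L_B = 95.0 − 20·log₁₀(7.1) = 77.975 dB.
Combined: 10·log₁₀(10^(80.275/10)+10^(77.975/10)) = 82.29 dB SPL.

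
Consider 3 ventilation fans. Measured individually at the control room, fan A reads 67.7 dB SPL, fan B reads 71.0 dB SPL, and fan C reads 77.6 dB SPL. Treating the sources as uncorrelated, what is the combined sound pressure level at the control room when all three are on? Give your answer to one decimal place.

78.8 dB SPL

Incoherent sources sum as intensities:
L_total = 10·log₁₀(10^(67.7/10) + 10^(71.0/10) + 10^(77.6/10)) = 10·log₁₀(76020000) = 78.8 dB SPL.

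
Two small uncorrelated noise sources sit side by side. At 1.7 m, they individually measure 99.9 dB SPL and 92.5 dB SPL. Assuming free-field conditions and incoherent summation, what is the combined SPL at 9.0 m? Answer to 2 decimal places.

86.15 dB SPL

Combined at 1.7 m: 10·log₁₀(10^(99.9/10)+10^(92.5/10)) = 100.626 dB SPL.
Then apply −20·log₁₀(9.0/1.7) = -14.476 dB → 86.15 dB SPL.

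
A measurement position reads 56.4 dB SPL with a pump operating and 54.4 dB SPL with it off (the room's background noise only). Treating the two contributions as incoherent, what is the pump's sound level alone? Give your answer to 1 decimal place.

52.1 dB SPL

Remove the background by subtracting linear intensities:
L_src = 10·log₁₀(10^(56.4/10) − 10^(54.4/10)) = 10·log₁₀(161100) = 52.1 dB SPL.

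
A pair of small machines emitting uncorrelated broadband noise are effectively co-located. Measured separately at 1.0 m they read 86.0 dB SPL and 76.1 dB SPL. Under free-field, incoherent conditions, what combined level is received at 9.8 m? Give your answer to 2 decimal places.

66.60 dB SPL

Combined at 1.0 m: 10·log₁₀(10^(86.0/10)+10^(76.1/10)) = 86.423 dB SPL.
Then apply −20·log₁₀(9.8/1.0) = -19.825 dB → 66.60 dB SPL.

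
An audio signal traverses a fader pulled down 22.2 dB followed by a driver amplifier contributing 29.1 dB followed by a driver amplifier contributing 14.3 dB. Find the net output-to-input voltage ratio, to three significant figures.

Net gain = (−22.2) + 29.1 + 14.3 = 21.2 dB.
Voltage ratio = 10^(21.2/20) = 11.5.

11.5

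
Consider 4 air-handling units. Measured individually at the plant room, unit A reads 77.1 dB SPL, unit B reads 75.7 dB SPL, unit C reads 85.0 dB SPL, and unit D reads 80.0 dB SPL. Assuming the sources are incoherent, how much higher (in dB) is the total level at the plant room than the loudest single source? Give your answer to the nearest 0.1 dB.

Incoherent sources sum as intensities:
L_total = 10·log₁₀(10^(77.1/10) + 10^(75.7/10) + 10^(85.0/10) + 10^(80.0/10)) = 87.03 dB SPL.
Excess over the loudest (85.0 dB): 87.03 − 85.0 = 2.0 dB.

2.0 dB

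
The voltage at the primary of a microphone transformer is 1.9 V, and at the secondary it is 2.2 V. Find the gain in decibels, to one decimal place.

Voltage is an amplitude quantity, so gain = 20·log₁₀(V_out/V_in).
20·log₁₀(2.2/1.9) = 20·log₁₀(1.158) = 1.3 dB.

1.3 dB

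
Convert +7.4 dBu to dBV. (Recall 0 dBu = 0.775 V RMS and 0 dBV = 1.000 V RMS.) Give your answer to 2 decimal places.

+5.19 dBV

The offset between the scales is 20·log₁₀(0.775/1.000) = −2.214 dB.
So dBV = +7.4 − 2.214 = +5.19 dBV.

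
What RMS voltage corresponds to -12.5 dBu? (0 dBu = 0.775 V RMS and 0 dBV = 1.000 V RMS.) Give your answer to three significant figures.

V = 0.775 V × 10^(-12.5/20).
= 0.775 × 0.2371 = 0.184 V.

0.184 V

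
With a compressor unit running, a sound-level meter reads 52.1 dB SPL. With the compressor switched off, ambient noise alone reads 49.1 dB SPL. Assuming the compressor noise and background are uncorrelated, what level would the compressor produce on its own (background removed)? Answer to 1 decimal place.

Remove the background by subtracting linear intensities:
L_src = 10·log₁₀(10^(52.1/10) − 10^(49.1/10)) = 10·log₁₀(80900) = 49.1 dB SPL.

49.1 dB SPL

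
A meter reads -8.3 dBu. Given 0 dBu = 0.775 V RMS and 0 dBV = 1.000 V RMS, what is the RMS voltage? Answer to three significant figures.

0.298 V

V = 0.775 V × 10^(-8.3/20).
= 0.775 × 0.3846 = 0.298 V.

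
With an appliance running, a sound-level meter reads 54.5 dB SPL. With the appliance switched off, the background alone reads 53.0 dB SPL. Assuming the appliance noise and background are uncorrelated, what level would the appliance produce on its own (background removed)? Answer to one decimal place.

49.2 dB SPL

Subtract intensities: L_src = 10·log₁₀(10^(L_total/10) − 10^(L_bg/10)).
L_src = 10·log₁₀(10^(54.5/10) − 10^(53.0/10)) = 10·log₁₀(82310) = 49.2 dB SPL.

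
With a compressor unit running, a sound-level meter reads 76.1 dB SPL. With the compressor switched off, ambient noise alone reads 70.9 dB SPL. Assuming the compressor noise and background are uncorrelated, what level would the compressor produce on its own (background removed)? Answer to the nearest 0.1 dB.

Background correction is a power subtraction:
L_src = 10·log₁₀(10^(76.1/10) − 10^(70.9/10)) = 10·log₁₀(28440000) = 74.5 dB SPL.

74.5 dB SPL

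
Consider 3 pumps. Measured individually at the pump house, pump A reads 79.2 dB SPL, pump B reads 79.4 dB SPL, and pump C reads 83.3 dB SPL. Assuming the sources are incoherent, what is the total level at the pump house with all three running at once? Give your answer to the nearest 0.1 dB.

Uncorrelated sources add in intensity (power), not in dB.
L_total = 10·log₁₀(10^(79.2/10) + 10^(79.4/10) + 10^(83.3/10)) = 10·log₁₀(384100000) = 85.8 dB SPL.

85.8 dB SPL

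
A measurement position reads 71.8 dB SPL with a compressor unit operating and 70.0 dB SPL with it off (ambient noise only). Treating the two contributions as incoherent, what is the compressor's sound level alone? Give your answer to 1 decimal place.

67.1 dB SPL

Remove the background by subtracting linear intensities:
L_src = 10·log₁₀(10^(71.8/10) − 10^(70.0/10)) = 10·log₁₀(5136000) = 67.1 dB SPL.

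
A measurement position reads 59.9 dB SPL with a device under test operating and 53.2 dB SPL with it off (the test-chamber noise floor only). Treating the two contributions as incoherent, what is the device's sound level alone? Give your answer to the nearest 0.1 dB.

58.9 dB SPL

Remove the background by subtracting linear intensities:
L_src = 10·log₁₀(10^(59.9/10) − 10^(53.2/10)) = 10·log₁₀(768300) = 58.9 dB SPL.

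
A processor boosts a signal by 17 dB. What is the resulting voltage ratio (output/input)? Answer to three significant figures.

7.08

Voltage ratio = 10^(dB/20).
10^(17/20) = 10^(0.8500) = 7.08.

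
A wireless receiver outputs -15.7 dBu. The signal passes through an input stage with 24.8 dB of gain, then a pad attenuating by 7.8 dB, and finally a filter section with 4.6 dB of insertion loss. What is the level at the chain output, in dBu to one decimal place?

Cascaded gains and losses add directly in dB.
-15.7 + 24.8 − 7.8 − 4.6 = -3.3 dBu.

-3.3 dBu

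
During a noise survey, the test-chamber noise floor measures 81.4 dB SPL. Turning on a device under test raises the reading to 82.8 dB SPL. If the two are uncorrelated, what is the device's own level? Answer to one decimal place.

77.2 dB SPL

Background correction is a power subtraction:
L_src = 10·log₁₀(10^(82.8/10) − 10^(81.4/10)) = 10·log₁₀(52510000) = 77.2 dB SPL.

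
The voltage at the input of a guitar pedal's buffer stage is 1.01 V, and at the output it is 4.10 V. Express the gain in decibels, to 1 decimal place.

For a voltage ratio, dB = 20·log₁₀(V₂/V₁).
20·log₁₀(4.10/1.01) = 20·log₁₀(4.059) = 12.2 dB.

12.2 dB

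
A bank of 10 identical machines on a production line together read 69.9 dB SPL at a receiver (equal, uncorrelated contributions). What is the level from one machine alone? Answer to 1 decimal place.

59.9 dB SPL

10 equal incoherent sources add 10·log₁₀(10) = 10.00 dB over one source.
L_one = 69.9 − 10.00 = 59.9 dB SPL.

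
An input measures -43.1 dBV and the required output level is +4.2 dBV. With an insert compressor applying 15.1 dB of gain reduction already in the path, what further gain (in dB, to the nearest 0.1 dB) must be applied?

62.4 dB

The required make-up gain is the shortfall in the dB sum.
G = +4.2 − (-43.1) + 15.1 = 62.4 dB.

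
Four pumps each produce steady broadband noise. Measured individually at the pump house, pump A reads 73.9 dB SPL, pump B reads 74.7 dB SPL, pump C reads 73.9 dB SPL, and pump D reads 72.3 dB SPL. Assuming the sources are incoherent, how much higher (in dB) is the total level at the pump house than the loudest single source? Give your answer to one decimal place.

Incoherent sources sum as intensities:
L_total = 10·log₁₀(10^(73.9/10) + 10^(74.7/10) + 10^(73.9/10) + 10^(72.3/10)) = 79.80 dB SPL.
Excess over the loudest (74.7 dB): 79.80 − 74.7 = 5.1 dB.

5.1 dB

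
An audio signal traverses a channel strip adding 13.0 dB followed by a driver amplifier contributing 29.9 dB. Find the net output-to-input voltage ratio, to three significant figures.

140

Net gain = 13.0 + 29.9 = 42.9 dB.
Voltage ratio = 10^(42.9/20) = 140.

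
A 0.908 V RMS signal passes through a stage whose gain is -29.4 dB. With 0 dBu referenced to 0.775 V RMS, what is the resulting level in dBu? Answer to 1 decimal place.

Input level: 20·log₁₀(0.908/0.775) = 1.38 dBu.
Output: 1.38 − 29.4 = -28.0 dBu.

-28.0 dBu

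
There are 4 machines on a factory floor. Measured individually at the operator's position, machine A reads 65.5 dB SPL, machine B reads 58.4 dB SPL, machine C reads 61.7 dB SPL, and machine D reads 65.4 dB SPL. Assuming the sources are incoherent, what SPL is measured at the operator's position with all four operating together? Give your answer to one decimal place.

Uncorrelated sources add in intensity (power), not in dB.
L_total = 10·log₁₀(10^(65.5/10) + 10^(58.4/10) + 10^(61.7/10) + 10^(65.4/10)) = 10·log₁₀(9186000) = 69.6 dB SPL.

69.6 dB SPL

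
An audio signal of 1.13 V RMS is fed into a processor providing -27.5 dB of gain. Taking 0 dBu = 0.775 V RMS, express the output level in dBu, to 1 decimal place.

Input level: 20·log₁₀(1.13/0.775) = 3.28 dBu.
Output: 3.28 − 27.5 = -24.2 dBu.

-24.2 dBu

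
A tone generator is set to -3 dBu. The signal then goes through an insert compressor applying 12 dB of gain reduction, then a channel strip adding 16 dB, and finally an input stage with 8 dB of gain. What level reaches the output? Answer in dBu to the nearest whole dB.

Cascaded gains and losses add directly in dB.
-3 − 12 + 16 + 8 = +9 dBu.

+9 dBu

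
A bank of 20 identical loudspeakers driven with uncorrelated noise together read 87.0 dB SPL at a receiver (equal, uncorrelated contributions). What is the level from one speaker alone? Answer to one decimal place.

74.0 dB SPL

20 equal incoherent sources add 10·log₁₀(20) = 13.01 dB over one source.
L_one = 87.0 − 13.01 = 74.0 dB SPL.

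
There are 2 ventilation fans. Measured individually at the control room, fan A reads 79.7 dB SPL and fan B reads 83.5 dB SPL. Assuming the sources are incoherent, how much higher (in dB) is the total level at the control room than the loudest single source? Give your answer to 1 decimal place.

1.5 dB

Incoherent sources sum as intensities:
L_total = 10·log₁₀(10^(79.7/10) + 10^(83.5/10)) = 85.01 dB SPL.
Excess over the loudest (83.5 dB): 85.01 − 83.5 = 1.5 dB.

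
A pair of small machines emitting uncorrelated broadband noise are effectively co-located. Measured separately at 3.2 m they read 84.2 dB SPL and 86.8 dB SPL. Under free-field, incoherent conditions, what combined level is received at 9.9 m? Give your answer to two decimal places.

78.89 dB SPL

Combined at 3.2 m: 10·log₁₀(10^(84.2/10)+10^(86.8/10)) = 88.702 dB SPL.
Then apply −20·log₁₀(9.9/3.2) = -9.810 dB → 78.89 dB SPL.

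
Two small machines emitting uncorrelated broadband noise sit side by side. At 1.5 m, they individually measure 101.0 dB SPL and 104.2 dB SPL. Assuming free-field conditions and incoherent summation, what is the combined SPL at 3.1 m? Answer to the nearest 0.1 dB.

99.6 dB SPL

Combined at 1.5 m: 10·log₁₀(10^(101.0/10)+10^(104.2/10)) = 105.90 dB SPL.
Then apply −20·log₁₀(3.1/1.5) = -6.31 dB → 99.6 dB SPL.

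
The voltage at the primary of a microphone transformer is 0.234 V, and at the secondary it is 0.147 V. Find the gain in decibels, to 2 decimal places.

For a voltage ratio, dB = 20·log₁₀(V₂/V₁).
20·log₁₀(0.147/0.234) = 20·log₁₀(0.6282) = -4.04 dB.

-4.04 dB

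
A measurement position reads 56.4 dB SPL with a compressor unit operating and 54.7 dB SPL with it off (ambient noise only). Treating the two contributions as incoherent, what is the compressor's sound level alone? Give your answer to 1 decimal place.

Remove the background by subtracting linear intensities:
L_src = 10·log₁₀(10^(56.4/10) − 10^(54.7/10)) = 10·log₁₀(141400) = 51.5 dB SPL.

51.5 dB SPL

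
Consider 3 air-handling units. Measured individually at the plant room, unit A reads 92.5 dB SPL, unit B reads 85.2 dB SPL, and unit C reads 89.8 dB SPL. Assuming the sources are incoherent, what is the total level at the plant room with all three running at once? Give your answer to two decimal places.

Add the sources as powers (linear), then convert back to dB:
L_total = 10·log₁₀(10^(92.5/10) + 10^(85.2/10) + 10^(89.8/10)) = 10·log₁₀(3064000000) = 94.86 dB SPL.

94.86 dB SPL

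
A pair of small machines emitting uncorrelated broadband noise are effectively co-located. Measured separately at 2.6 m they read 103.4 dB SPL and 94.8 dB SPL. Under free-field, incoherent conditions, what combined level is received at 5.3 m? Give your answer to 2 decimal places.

97.78 dB SPL

Combined at 2.6 m: 10·log₁₀(10^(103.4/10)+10^(94.8/10)) = 103.962 dB SPL.
Then apply −20·log₁₀(5.3/2.6) = -6.186 dB → 97.78 dB SPL.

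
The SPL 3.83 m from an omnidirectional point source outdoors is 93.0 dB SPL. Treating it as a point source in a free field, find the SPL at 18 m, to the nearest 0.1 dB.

79.6 dB SPL

Inverse-square spreading gives ΔL = −20·log₁₀(d₂/d₁).
ΔL = −20·log₁₀(18/3.83) = -13.44 dB, so L₂ = 93.0 + (-13.44) = 79.6 dB SPL.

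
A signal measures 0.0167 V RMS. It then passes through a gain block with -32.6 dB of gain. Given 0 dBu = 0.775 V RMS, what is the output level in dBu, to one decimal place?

-65.9 dBu

Input level: 20·log₁₀(0.0167/0.775) = -33.33 dBu.
Output: -33.33 − 32.6 = -65.9 dBu.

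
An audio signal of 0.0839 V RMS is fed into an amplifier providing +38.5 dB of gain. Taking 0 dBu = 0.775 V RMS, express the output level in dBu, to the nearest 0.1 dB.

Input level: 20·log₁₀(0.0839/0.775) = -19.31 dBu.
Output: -19.31 + 38.5 = +19.2 dBu.

+19.2 dBu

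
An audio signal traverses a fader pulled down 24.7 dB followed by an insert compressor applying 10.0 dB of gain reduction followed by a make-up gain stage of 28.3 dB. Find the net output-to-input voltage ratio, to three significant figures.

0.479

Net gain = (−24.7) + (−10.0) + 28.3 = -6.4 dB.
Voltage ratio = 10^(-6.4/20) = 0.479.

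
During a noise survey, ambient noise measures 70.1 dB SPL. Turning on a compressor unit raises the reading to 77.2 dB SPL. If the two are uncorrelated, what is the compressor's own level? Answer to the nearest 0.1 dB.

Background correction is a power subtraction:
L_src = 10·log₁₀(10^(77.2/10) − 10^(70.1/10)) = 10·log₁₀(42250000) = 76.3 dB SPL.

76.3 dB SPL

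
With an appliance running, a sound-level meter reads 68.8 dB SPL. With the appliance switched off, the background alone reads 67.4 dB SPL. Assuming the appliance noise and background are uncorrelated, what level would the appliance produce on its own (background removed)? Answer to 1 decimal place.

Remove the background by subtracting linear intensities:
L_src = 10·log₁₀(10^(68.8/10) − 10^(67.4/10)) = 10·log₁₀(2090000) = 63.2 dB SPL.

63.2 dB SPL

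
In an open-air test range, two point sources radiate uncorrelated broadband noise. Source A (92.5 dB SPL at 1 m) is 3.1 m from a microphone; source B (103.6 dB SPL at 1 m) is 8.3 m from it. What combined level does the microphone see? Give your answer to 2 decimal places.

87.14 dB SPL

At the listener: L_A = 92.5 − 20·log₁₀(3.1) = 82.673 dB; L_B = 103.6 − 20·log₁₀(8.3) = 85.218 dB.
Combined: 10·log₁₀(10^(82.673/10)+10^(85.218/10)) = 87.14 dB SPL.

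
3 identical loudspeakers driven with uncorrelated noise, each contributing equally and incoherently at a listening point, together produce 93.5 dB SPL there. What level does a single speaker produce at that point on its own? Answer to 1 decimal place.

88.7 dB SPL

3 equal incoherent sources add 10·log₁₀(3) = 4.77 dB over one source.
L_one = 93.5 − 4.77 = 88.7 dB SPL.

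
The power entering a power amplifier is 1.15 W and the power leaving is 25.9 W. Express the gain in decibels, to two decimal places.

Power ratio → dB uses the 10·log₁₀ form:
10·log₁₀(25.9/1.15) = 10·log₁₀(22.52) = 13.53 dB.

13.53 dB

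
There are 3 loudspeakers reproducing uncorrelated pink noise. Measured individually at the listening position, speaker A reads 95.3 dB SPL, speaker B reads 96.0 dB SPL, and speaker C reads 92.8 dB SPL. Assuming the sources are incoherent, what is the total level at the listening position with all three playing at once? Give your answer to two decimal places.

99.67 dB SPL

Uncorrelated sources add in intensity (power), not in dB.
L_total = 10·log₁₀(10^(95.3/10) + 10^(96.0/10) + 10^(92.8/10)) = 10·log₁₀(9275000000) = 99.67 dB SPL.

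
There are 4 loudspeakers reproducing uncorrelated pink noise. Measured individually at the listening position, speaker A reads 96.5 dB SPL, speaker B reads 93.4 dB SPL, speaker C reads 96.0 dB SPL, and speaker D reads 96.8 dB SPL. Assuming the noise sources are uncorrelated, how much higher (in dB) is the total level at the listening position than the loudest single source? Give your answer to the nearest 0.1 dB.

Add the sources as powers (linear), then convert back to dB:
L_total = 10·log₁₀(10^(96.5/10) + 10^(93.4/10) + 10^(96.0/10) + 10^(96.8/10)) = 101.88 dB SPL.
Excess over the loudest (96.8 dB): 101.88 − 96.8 = 5.1 dB.

5.1 dB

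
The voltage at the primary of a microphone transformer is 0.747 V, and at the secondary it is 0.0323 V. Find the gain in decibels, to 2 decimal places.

-27.28 dB

Voltage is an amplitude quantity, so gain = 20·log₁₀(V_out/V_in).
20·log₁₀(0.0323/0.747) = 20·log₁₀(0.04324) = -27.28 dB.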